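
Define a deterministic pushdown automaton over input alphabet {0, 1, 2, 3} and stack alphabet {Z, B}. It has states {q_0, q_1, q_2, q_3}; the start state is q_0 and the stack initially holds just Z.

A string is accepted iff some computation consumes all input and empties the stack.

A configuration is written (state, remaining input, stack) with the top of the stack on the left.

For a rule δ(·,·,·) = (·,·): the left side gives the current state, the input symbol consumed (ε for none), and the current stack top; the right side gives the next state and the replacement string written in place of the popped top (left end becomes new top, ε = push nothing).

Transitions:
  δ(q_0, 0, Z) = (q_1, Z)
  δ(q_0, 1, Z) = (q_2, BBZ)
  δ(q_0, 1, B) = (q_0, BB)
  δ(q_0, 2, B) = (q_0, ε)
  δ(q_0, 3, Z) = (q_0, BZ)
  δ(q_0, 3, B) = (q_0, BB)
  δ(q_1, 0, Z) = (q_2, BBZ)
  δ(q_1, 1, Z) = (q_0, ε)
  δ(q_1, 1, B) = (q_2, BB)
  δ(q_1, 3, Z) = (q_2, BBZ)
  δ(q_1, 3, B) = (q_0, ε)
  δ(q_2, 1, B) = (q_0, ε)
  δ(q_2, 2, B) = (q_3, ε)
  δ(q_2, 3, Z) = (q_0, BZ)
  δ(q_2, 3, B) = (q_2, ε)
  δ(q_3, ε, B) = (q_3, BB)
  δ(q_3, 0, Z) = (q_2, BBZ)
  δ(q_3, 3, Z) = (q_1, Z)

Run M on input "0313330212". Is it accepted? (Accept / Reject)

(q_0, 0313330212, Z)
  read 0, top Z: go to q_1, push Z → (q_1, 313330212, Z)
  read 3, top Z: go to q_2, push BBZ → (q_2, 13330212, BBZ)
  read 1, top B: go to q_0, push ε → (q_0, 3330212, BZ)
  read 3, top B: go to q_0, push BB → (q_0, 330212, BBZ)
  read 3, top B: go to q_0, push BB → (q_0, 30212, BBBZ)
  read 3, top B: go to q_0, push BB → (q_0, 0212, BBBBZ)
No transition applies at (q_0, 0212, BBBBZ); input not fully consumed.

Reject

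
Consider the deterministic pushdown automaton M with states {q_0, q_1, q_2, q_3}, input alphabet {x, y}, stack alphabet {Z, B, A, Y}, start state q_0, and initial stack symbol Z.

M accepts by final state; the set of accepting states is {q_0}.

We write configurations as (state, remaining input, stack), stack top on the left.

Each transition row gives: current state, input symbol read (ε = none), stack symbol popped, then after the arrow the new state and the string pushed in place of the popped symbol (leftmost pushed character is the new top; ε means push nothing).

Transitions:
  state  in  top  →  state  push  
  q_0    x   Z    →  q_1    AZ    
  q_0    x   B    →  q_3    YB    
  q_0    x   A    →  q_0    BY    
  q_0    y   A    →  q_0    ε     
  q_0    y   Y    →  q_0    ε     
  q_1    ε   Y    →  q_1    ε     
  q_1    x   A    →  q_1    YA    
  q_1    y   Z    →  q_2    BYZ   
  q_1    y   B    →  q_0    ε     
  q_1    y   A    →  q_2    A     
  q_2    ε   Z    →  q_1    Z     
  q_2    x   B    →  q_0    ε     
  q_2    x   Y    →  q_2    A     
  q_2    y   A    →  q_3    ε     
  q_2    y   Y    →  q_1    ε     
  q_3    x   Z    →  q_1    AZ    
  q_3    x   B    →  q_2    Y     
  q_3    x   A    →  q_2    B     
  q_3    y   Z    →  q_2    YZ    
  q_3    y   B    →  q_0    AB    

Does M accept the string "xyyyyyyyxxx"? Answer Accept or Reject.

Reject

(q_0, xyyyyyyyxxx, Z)
  read x, top Z: go to q_1, push AZ → (q_1, yyyyyyyxxx, AZ)
  read y, top A: go to q_2, push A → (q_2, yyyyyyxxx, AZ)
  read y, top A: go to q_3, push ε → (q_3, yyyyyxxx, Z)
  read y, top Z: go to q_2, push YZ → (q_2, yyyyxxx, YZ)
  read y, top Y: go to q_1, push ε → (q_1, yyyxxx, Z)
  read y, top Z: go to q_2, push BYZ → (q_2, yyxxx, BYZ)
No transition applies at (q_2, yyxxx, BYZ); input not fully consumed.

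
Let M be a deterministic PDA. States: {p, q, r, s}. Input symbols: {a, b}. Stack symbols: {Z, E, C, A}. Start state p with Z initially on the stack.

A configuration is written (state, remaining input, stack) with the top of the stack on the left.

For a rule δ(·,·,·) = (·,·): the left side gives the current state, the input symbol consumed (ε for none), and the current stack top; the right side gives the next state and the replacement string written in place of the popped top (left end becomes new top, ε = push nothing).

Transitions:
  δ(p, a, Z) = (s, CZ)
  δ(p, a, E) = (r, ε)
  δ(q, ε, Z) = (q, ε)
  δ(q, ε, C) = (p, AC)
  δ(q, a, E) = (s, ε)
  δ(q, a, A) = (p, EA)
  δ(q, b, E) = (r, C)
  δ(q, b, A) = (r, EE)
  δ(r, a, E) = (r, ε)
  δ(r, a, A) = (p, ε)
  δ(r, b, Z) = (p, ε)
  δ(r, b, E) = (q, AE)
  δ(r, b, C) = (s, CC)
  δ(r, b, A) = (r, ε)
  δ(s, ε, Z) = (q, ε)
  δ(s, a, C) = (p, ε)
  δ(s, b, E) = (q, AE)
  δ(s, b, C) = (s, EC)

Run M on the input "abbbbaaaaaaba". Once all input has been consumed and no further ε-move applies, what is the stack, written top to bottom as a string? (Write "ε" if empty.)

(p, abbbbaaaaaaba, Z) ⊢ (s, bbbbaaaaaaba, CZ) ⊢ (s, bbbaaaaaaba, ECZ) ⊢ (q, bbaaaaaaba, AECZ) ⊢ (r, baaaaaaba, EEECZ) ⊢ (q, aaaaaaba, AEEECZ) ⊢ (p, aaaaaba, EAEEECZ) ⊢ (r, aaaaba, AEEECZ) ⊢ (p, aaaba, EEECZ) ⊢ (r, aaba, EECZ) ⊢ (r, aba, ECZ) ⊢ (r, ba, CZ) ⊢ (s, a, CCZ) ⊢ (p, ε, CZ)
All input consumed in state p with stack CZ.

CZ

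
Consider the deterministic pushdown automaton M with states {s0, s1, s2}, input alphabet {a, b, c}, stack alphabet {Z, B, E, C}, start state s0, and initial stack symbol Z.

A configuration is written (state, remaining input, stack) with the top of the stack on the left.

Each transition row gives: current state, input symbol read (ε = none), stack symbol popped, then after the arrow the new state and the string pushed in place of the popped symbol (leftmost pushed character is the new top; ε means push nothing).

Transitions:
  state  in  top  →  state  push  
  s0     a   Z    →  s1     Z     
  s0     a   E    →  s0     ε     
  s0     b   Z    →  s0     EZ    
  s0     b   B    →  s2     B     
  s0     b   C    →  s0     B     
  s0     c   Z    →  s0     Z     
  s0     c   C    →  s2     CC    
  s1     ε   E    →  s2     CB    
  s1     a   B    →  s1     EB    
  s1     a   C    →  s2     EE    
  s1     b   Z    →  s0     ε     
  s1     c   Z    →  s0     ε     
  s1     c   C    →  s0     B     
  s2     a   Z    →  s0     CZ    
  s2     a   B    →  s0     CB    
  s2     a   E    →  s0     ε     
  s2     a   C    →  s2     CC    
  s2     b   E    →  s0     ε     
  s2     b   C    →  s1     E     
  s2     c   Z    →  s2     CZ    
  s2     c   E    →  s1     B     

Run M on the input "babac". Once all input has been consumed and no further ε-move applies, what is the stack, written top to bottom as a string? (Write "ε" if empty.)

Z

(s0, babac, Z)
  read b, top Z: go to s0, push EZ → (s0, abac, EZ)
  read a, top E: go to s0, push ε → (s0, bac, Z)
  read b, top Z: go to s0, push EZ → (s0, ac, EZ)
  read a, top E: go to s0, push ε → (s0, c, Z)
  read c, top Z: go to s0, push Z → (s0, ε, Z)
All input consumed in state s0 with stack Z.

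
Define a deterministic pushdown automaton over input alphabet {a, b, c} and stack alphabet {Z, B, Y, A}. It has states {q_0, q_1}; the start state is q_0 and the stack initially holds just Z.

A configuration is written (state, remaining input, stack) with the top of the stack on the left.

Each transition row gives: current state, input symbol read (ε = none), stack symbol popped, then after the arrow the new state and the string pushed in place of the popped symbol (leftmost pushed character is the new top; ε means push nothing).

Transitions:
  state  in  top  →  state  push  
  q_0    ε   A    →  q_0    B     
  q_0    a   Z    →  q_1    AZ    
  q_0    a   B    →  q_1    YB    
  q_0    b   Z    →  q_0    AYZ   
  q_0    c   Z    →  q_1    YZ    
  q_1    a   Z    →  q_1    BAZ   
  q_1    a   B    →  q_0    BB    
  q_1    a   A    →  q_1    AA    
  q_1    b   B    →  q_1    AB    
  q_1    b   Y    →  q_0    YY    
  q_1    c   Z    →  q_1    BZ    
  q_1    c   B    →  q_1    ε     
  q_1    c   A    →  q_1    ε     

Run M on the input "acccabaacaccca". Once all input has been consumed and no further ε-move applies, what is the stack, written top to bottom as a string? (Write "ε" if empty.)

BBAZ

(q_0, acccabaacaccca, Z) ⊢ (q_1, cccabaacaccca, AZ) ⊢ (q_1, ccabaacaccca, Z) ⊢ (q_1, cabaacaccca, BZ) ⊢ (q_1, abaacaccca, Z) ⊢ (q_1, baacaccca, BAZ) ⊢ (q_1, aacaccca, ABAZ) ⊢ (q_1, acaccca, AABAZ) ⊢ (q_1, caccca, AAABAZ) ⊢ (q_1, accca, AABAZ) ⊢ (q_1, ccca, AAABAZ) ⊢ (q_1, cca, AABAZ) ⊢ (q_1, ca, ABAZ) ⊢ (q_1, a, BAZ) ⊢ (q_0, ε, BBAZ)
All input consumed in state q_0 with stack BBAZ.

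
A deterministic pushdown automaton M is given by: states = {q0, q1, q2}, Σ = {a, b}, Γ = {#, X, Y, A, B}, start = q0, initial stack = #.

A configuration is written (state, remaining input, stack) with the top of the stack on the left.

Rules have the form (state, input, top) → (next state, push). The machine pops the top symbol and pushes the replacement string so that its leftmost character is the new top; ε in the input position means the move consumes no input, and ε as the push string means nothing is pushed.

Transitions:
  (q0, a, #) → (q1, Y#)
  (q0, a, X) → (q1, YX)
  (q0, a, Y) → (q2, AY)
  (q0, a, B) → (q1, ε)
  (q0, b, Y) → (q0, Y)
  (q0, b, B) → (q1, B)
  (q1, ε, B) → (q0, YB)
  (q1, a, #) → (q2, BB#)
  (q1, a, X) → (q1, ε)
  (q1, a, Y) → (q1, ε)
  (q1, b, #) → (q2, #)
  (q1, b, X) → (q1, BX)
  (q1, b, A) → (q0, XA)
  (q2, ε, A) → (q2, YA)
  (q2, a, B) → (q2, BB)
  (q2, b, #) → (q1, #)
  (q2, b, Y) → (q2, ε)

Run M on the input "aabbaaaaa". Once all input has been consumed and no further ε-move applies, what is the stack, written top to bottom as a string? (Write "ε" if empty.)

(q0, aabbaaaaa, #) ⊢ (q1, abbaaaaa, Y#) ⊢ (q1, bbaaaaa, #) ⊢ (q2, baaaaa, #) ⊢ (q1, aaaaa, #) ⊢ (q2, aaaa, BB#) ⊢ (q2, aaa, BBB#) ⊢ (q2, aa, BBBB#) ⊢ (q2, a, BBBBB#) ⊢ (q2, ε, BBBBBB#)
All input consumed in state q2 with stack BBBBBB#.

BBBBBB#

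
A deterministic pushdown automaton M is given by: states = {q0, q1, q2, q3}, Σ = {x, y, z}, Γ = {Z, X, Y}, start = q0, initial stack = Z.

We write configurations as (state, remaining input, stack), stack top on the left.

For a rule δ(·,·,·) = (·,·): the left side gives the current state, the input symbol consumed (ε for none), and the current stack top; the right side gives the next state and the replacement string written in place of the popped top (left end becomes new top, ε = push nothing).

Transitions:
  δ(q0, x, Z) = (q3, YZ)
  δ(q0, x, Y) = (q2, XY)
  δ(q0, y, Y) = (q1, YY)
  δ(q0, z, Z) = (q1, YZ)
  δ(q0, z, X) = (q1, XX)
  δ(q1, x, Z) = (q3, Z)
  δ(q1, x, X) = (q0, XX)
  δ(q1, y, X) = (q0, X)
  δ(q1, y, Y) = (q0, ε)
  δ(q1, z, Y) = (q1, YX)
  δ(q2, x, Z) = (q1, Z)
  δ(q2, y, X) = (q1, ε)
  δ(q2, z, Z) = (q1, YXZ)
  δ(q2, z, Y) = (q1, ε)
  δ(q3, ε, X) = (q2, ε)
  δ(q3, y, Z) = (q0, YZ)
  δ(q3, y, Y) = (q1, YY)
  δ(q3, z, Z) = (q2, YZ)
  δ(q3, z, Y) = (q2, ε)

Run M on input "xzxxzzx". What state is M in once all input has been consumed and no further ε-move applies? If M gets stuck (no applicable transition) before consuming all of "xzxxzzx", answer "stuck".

q3

(q0, xzxxzzx, Z)
  read x, top Z: go to q3, push YZ → (q3, zxxzzx, YZ)
  read z, top Y: go to q2, push ε → (q2, xxzzx, Z)
  read x, top Z: go to q1, push Z → (q1, xzzx, Z)
  read x, top Z: go to q3, push Z → (q3, zzx, Z)
  read z, top Z: go to q2, push YZ → (q2, zx, YZ)
  read z, top Y: go to q1, push ε → (q1, x, Z)
  read x, top Z: go to q3, push Z → (q3, ε, Z)
All input consumed; M is in state q3.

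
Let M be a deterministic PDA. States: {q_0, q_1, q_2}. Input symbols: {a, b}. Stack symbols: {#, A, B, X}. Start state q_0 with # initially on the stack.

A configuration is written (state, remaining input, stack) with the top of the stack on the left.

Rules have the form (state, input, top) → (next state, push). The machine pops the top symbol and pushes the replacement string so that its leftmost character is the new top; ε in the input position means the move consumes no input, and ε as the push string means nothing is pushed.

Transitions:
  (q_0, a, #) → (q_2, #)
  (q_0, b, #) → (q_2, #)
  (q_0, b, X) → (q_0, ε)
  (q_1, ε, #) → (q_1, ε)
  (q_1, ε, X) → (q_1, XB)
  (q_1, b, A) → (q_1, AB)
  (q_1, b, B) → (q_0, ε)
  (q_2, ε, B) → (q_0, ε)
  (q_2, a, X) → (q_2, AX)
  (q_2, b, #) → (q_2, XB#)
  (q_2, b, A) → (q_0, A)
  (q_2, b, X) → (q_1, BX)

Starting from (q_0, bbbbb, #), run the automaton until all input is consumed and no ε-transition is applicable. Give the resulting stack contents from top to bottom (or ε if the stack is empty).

B#

(q_0, bbbbb, #)
  read b, top #: go to q_2, push # → (q_2, bbbb, #)
  read b, top #: go to q_2, push XB# → (q_2, bbb, XB#)
  read b, top X: go to q_1, push BX → (q_1, bb, BXB#)
  read b, top B: go to q_0, push ε → (q_0, b, XB#)
  read b, top X: go to q_0, push ε → (q_0, ε, B#)
All input consumed in state q_0 with stack B#.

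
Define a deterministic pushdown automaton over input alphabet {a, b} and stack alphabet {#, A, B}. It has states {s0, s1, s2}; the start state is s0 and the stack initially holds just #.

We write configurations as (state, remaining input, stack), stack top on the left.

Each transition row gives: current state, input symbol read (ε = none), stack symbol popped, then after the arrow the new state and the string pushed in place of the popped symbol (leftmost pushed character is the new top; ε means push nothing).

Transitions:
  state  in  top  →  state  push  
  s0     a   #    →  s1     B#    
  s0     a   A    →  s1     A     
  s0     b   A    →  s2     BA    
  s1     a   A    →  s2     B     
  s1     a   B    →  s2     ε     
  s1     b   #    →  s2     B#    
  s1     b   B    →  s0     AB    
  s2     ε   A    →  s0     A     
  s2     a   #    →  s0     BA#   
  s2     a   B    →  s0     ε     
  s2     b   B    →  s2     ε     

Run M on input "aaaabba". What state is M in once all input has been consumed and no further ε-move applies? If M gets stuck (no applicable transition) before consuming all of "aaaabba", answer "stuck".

stuck

(s0, aaaabba, #)
  read a, top #: go to s1, push B# → (s1, aaabba, B#)
  read a, top B: go to s2, push ε → (s2, aabba, #)
  read a, top #: go to s0, push BA# → (s0, abba, BA#)
No transition for (s0, a, top B); M blocks with input abba remaining.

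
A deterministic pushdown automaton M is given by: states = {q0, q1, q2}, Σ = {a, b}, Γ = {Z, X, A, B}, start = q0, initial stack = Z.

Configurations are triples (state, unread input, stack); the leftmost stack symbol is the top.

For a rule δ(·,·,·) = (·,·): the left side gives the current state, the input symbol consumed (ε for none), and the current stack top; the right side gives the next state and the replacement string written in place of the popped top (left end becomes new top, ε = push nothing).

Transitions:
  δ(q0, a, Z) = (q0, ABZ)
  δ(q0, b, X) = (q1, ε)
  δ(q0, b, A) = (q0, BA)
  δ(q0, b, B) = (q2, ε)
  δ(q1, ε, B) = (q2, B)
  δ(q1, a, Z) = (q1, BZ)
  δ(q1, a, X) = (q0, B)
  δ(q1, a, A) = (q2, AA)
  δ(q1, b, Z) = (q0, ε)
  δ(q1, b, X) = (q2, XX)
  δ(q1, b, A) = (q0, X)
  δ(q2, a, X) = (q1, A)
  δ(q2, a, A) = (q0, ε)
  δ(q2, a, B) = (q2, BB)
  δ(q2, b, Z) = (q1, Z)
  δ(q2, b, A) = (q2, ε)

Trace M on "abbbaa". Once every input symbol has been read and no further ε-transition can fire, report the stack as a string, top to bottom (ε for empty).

BBBZ

(q0, abbbaa, Z) ⊢ (q0, bbbaa, ABZ) ⊢ (q0, bbaa, BABZ) ⊢ (q2, baa, ABZ) ⊢ (q2, aa, BZ) ⊢ (q2, a, BBZ) ⊢ (q2, ε, BBBZ)
All input consumed in state q2 with stack BBBZ.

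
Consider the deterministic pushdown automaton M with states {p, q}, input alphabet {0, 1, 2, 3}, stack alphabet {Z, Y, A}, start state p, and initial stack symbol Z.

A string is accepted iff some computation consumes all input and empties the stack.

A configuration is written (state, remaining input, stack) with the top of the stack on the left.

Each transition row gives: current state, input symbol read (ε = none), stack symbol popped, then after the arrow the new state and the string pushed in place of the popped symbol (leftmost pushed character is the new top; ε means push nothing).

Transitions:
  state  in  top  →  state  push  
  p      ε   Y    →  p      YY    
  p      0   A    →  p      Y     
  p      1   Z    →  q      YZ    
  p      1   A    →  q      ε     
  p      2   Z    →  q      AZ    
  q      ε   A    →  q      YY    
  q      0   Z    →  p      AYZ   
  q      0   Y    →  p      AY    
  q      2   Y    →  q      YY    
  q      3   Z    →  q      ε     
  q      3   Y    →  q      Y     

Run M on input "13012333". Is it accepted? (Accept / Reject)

Reject

(p, 13012333, Z)
  read 1, top Z: go to q, push YZ → (q, 3012333, YZ)
  read 3, top Y: go to q, push Y → (q, 012333, YZ)
  read 0, top Y: go to p, push AY → (p, 12333, AYZ)
  read 1, top A: go to q, push ε → (q, 2333, YZ)
  read 2, top Y: go to q, push YY → (q, 333, YYZ)
  read 3, top Y: go to q, push Y → (q, 33, YYZ)
  read 3, top Y: go to q, push Y → (q, 3, YYZ)
  read 3, top Y: go to q, push Y → (q, ε, YYZ)
All input consumed; stack is YYZ, not empty, and no further ε-move applies.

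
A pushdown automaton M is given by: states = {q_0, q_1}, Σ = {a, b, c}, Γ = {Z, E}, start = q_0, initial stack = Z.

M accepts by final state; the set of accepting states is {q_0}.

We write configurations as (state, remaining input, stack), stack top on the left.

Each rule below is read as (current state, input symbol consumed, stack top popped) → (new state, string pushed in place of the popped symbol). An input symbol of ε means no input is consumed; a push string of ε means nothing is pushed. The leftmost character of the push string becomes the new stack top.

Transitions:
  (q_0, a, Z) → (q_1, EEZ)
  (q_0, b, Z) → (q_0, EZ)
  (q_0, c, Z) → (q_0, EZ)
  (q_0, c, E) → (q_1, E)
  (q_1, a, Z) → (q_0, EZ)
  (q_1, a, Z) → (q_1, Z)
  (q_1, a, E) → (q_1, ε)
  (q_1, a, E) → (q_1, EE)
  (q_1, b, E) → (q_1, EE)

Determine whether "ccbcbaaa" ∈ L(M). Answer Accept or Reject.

Reject

No computation consumes all input and reaches a final state.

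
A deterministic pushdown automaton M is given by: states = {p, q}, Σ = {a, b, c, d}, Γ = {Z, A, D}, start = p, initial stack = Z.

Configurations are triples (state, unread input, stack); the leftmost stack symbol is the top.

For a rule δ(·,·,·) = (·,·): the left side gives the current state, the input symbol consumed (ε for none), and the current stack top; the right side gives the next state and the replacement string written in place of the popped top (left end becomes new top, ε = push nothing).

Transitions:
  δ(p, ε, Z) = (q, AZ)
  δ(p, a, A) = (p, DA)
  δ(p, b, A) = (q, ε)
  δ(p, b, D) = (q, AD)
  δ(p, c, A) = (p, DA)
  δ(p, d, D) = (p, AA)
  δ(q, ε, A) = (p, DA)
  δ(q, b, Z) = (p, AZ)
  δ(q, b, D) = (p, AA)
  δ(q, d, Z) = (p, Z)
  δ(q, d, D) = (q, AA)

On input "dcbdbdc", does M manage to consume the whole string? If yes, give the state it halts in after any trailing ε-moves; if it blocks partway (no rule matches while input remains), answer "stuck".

p

(p, dcbdbdc, Z)
  ε-move, top Z: go to q, push AZ → (q, dcbdbdc, AZ)
  ε-move, top A: go to p, push DA → (p, dcbdbdc, DAZ)
  read d, top D: go to p, push AA → (p, cbdbdc, AAAZ)
  read c, top A: go to p, push DA → (p, bdbdc, DAAAZ)
  read b, top D: go to q, push AD → (q, dbdc, ADAAAZ)
  ε-move, top A: go to p, push DA → (p, dbdc, DADAAAZ)
  read d, top D: go to p, push AA → (p, bdc, AAADAAAZ)
  read b, top A: go to q, push ε → (q, dc, AADAAAZ)
  ε-move, top A: go to p, push DA → (p, dc, DAADAAAZ)
  read d, top D: go to p, push AA → (p, c, AAAADAAAZ)
  read c, top A: go to p, push DA → (p, ε, DAAAADAAAZ)
All input consumed; M is in state p.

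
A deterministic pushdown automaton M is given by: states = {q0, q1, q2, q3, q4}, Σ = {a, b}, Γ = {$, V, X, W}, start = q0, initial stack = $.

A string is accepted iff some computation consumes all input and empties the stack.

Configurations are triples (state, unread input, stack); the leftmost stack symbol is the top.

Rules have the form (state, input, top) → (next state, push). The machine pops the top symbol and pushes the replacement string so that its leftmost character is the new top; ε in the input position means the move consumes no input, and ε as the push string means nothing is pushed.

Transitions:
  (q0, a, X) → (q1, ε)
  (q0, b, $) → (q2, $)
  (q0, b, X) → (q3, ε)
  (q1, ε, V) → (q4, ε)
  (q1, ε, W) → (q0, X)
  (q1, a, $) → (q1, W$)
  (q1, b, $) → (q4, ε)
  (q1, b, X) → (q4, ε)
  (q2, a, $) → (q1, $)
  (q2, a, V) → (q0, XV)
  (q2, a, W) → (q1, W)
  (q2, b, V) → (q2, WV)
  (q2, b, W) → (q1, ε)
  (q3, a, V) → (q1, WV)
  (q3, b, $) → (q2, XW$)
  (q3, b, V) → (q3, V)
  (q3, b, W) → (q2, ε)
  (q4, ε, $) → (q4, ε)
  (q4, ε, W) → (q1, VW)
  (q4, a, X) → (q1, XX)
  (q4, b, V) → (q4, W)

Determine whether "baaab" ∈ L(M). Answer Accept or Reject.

Accept

(q0, baaab, $) ⊢ (q2, aaab, $) ⊢ (q1, aab, $) ⊢ (q1, ab, W$) ⊢ (q0, ab, X$) ⊢ (q1, b, $) ⊢ (q4, ε, ε)
All input consumed and the stack is empty.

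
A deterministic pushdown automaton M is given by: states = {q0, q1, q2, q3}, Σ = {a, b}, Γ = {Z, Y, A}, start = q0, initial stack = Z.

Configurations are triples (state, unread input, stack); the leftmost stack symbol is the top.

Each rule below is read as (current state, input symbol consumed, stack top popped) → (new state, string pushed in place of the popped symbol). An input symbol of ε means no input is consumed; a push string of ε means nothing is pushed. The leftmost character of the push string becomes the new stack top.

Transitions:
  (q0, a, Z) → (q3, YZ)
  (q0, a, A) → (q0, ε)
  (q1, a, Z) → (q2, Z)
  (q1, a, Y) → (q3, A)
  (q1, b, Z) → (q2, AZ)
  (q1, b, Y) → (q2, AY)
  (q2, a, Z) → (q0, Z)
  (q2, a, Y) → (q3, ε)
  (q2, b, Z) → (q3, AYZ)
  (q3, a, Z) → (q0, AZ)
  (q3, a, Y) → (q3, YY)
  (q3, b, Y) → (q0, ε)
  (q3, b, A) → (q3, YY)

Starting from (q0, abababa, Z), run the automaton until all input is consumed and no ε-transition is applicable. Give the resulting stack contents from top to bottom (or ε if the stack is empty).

(q0, abababa, Z)
  read a, top Z: go to q3, push YZ → (q3, bababa, YZ)
  read b, top Y: go to q0, push ε → (q0, ababa, Z)
  read a, top Z: go to q3, push YZ → (q3, baba, YZ)
  read b, top Y: go to q0, push ε → (q0, aba, Z)
  read a, top Z: go to q3, push YZ → (q3, ba, YZ)
  read b, top Y: go to q0, push ε → (q0, a, Z)
  read a, top Z: go to q3, push YZ → (q3, ε, YZ)
All input consumed in state q3 with stack YZ.

YZ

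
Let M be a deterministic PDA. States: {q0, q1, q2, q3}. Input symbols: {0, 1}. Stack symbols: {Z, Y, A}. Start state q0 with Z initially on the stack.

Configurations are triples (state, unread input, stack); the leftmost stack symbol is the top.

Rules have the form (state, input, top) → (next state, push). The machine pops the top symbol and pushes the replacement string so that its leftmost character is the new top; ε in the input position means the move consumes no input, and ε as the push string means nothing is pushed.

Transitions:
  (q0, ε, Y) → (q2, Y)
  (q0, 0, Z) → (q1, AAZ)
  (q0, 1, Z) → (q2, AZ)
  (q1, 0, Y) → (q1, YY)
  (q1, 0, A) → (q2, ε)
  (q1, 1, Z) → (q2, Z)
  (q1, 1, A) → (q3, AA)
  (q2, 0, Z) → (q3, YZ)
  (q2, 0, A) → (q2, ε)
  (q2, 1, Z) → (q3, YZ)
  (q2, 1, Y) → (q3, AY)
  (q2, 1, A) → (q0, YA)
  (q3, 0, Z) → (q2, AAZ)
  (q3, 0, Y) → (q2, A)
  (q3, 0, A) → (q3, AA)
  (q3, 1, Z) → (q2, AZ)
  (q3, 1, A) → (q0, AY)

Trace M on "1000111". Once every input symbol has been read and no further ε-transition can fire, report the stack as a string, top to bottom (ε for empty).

AYYAZ

(q0, 1000111, Z) ⊢ (q2, 000111, AZ) ⊢ (q2, 00111, Z) ⊢ (q3, 0111, YZ) ⊢ (q2, 111, AZ) ⊢ (q0, 11, YAZ) ⊢ (q2, 11, YAZ) ⊢ (q3, 1, AYAZ) ⊢ (q0, ε, AYYAZ)
All input consumed in state q0 with stack AYYAZ.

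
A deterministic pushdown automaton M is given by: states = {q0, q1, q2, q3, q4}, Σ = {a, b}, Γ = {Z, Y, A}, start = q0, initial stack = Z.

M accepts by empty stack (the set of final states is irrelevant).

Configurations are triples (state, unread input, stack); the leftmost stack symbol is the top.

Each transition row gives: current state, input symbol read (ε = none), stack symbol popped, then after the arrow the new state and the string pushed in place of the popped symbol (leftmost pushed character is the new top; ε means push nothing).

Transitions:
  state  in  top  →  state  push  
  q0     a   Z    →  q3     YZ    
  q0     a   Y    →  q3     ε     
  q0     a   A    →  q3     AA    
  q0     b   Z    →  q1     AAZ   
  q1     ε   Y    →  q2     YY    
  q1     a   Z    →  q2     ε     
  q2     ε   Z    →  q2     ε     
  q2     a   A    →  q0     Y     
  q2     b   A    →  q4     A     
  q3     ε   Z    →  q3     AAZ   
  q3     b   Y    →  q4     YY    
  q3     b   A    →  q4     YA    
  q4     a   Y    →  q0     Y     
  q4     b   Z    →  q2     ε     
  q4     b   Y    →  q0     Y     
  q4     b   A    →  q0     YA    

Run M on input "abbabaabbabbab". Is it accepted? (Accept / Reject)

(q0, abbabaabbabbab, Z) ⊢ (q3, bbabaabbabbab, YZ) ⊢ (q4, babaabbabbab, YYZ) ⊢ (q0, abaabbabbab, YYZ) ⊢ (q3, baabbabbab, YZ) ⊢ (q4, aabbabbab, YYZ) ⊢ (q0, abbabbab, YYZ) ⊢ (q3, bbabbab, YZ) ⊢ (q4, babbab, YYZ) ⊢ (q0, abbab, YYZ) ⊢ (q3, bbab, YZ) ⊢ (q4, bab, YYZ) ⊢ (q0, ab, YYZ) ⊢ (q3, b, YZ) ⊢ (q4, ε, YYZ)
All input consumed; stack is YYZ, not empty, and no further ε-move applies.

Reject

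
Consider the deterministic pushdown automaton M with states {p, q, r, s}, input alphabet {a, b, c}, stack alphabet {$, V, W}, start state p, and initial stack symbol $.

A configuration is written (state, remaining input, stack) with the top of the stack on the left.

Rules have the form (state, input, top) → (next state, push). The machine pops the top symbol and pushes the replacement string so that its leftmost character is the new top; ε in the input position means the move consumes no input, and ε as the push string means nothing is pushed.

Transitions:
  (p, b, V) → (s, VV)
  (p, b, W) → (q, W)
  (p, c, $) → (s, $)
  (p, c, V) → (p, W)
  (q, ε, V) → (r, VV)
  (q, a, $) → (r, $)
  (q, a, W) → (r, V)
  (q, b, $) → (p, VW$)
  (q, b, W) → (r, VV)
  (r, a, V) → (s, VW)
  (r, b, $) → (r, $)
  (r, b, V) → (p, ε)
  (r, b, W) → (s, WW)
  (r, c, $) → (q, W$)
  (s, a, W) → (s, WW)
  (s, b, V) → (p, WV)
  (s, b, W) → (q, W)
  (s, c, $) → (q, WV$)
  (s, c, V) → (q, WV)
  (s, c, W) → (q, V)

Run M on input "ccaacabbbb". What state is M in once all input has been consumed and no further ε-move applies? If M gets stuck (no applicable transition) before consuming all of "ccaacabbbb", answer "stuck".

q

(p, ccaacabbbb, $)
  read c, top $: go to s, push $ → (s, caacabbbb, $)
  read c, top $: go to q, push WV$ → (q, aacabbbb, WV$)
  read a, top W: go to r, push V → (r, acabbbb, VV$)
  read a, top V: go to s, push VW → (s, cabbbb, VWV$)
  read c, top V: go to q, push WV → (q, abbbb, WVWV$)
  read a, top W: go to r, push V → (r, bbbb, VVWV$)
  read b, top V: go to p, push ε → (p, bbb, VWV$)
  read b, top V: go to s, push VV → (s, bb, VVWV$)
  read b, top V: go to p, push WV → (p, b, WVVWV$)
  read b, top W: go to q, push W → (q, ε, WVVWV$)
All input consumed; M is in state q.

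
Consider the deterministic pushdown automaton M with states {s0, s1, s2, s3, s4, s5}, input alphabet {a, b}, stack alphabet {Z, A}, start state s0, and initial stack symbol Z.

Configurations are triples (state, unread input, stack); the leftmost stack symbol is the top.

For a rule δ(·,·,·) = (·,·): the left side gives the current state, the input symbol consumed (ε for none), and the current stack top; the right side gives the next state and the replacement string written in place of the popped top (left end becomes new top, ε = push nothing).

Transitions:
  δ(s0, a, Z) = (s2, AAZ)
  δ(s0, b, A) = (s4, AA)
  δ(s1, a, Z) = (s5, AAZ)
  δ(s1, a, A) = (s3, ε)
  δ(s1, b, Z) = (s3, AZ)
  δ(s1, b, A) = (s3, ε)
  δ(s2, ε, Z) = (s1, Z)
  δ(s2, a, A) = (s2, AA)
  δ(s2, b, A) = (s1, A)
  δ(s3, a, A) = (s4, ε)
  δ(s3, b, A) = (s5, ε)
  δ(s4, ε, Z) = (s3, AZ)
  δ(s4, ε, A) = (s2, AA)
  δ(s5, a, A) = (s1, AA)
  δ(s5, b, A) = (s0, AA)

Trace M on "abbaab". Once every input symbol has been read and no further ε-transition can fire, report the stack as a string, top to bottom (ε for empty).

(s0, abbaab, Z)
  read a, top Z: go to s2, push AAZ → (s2, bbaab, AAZ)
  read b, top A: go to s1, push A → (s1, baab, AAZ)
  read b, top A: go to s3, push ε → (s3, aab, AZ)
  read a, top A: go to s4, push ε → (s4, ab, Z)
  ε-move, top Z: go to s3, push AZ → (s3, ab, AZ)
  read a, top A: go to s4, push ε → (s4, b, Z)
  ε-move, top Z: go to s3, push AZ → (s3, b, AZ)
  read b, top A: go to s5, push ε → (s5, ε, Z)
All input consumed in state s5 with stack Z.

Z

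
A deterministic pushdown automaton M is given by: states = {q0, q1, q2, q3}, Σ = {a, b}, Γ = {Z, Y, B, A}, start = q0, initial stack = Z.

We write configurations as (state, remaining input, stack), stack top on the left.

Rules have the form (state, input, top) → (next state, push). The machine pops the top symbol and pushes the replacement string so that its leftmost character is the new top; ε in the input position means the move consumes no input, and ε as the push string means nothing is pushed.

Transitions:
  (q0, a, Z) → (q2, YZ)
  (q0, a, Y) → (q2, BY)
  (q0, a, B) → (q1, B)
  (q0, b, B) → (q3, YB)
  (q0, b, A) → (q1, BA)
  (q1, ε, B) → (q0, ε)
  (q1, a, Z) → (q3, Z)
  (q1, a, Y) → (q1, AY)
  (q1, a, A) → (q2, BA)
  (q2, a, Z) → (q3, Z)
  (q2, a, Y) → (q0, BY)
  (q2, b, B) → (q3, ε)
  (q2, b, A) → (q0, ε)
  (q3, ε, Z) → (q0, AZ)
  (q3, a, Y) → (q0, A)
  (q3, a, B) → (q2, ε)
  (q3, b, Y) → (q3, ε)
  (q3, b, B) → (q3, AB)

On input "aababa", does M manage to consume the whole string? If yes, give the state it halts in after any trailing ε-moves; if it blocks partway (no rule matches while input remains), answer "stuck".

stuck

(q0, aababa, Z) ⊢ (q2, ababa, YZ) ⊢ (q0, baba, BYZ) ⊢ (q3, aba, YBYZ) ⊢ (q0, ba, ABYZ) ⊢ (q1, a, BABYZ) ⊢ (q0, a, ABYZ)
No transition for (q0, a, top A); M blocks with input a remaining.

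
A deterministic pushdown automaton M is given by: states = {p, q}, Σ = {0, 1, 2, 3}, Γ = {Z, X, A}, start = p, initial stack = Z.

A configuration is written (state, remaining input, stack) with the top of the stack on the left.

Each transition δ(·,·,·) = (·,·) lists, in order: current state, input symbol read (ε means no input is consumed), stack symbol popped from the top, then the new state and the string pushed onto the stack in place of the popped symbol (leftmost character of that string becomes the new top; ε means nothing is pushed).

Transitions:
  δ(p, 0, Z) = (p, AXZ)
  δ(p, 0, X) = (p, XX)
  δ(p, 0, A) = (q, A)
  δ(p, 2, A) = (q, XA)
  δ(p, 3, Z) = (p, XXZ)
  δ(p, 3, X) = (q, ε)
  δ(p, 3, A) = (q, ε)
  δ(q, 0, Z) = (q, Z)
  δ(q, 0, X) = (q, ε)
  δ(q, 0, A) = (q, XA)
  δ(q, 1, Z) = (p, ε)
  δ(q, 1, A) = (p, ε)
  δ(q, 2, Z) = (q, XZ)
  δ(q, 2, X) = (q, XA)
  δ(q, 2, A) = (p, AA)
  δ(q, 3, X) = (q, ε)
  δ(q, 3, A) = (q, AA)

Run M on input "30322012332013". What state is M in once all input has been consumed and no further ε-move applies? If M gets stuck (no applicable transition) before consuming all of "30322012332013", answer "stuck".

(p, 30322012332013, Z)
  read 3, top Z: go to p, push XXZ → (p, 0322012332013, XXZ)
  read 0, top X: go to p, push XX → (p, 322012332013, XXXZ)
  read 3, top X: go to q, push ε → (q, 22012332013, XXZ)
  read 2, top X: go to q, push XA → (q, 2012332013, XAXZ)
  read 2, top X: go to q, push XA → (q, 012332013, XAAXZ)
  read 0, top X: go to q, push ε → (q, 12332013, AAXZ)
  read 1, top A: go to p, push ε → (p, 2332013, AXZ)
  read 2, top A: go to q, push XA → (q, 332013, XAXZ)
  read 3, top X: go to q, push ε → (q, 32013, AXZ)
  read 3, top A: go to q, push AA → (q, 2013, AAXZ)
  read 2, top A: go to p, push AA → (p, 013, AAAXZ)
  read 0, top A: go to q, push A → (q, 13, AAAXZ)
  read 1, top A: go to p, push ε → (p, 3, AAXZ)
  read 3, top A: go to q, push ε → (q, ε, AXZ)
All input consumed; M is in state q.

q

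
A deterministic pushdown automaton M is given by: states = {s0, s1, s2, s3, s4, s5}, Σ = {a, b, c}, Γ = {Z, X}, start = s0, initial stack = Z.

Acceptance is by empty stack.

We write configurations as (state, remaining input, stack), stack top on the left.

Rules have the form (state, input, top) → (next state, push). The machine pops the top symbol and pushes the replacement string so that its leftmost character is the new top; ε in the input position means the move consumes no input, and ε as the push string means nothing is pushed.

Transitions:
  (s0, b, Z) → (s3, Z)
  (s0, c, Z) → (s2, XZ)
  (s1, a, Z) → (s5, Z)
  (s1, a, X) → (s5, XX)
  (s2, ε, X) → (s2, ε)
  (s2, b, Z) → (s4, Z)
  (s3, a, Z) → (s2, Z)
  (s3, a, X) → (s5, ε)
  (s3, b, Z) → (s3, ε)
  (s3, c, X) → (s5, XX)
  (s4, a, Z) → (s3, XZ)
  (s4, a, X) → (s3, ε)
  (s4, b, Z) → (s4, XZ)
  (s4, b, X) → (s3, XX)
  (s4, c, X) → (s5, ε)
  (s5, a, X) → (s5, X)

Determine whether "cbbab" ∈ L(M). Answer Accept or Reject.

(s0, cbbab, Z)
  read c, top Z: go to s2, push XZ → (s2, bbab, XZ)
  ε-move, top X: go to s2, push ε → (s2, bbab, Z)
  read b, top Z: go to s4, push Z → (s4, bab, Z)
  read b, top Z: go to s4, push XZ → (s4, ab, XZ)
  read a, top X: go to s3, push ε → (s3, b, Z)
  read b, top Z: go to s3, push ε → (s3, ε, ε)
All input consumed and the stack is empty.

Accept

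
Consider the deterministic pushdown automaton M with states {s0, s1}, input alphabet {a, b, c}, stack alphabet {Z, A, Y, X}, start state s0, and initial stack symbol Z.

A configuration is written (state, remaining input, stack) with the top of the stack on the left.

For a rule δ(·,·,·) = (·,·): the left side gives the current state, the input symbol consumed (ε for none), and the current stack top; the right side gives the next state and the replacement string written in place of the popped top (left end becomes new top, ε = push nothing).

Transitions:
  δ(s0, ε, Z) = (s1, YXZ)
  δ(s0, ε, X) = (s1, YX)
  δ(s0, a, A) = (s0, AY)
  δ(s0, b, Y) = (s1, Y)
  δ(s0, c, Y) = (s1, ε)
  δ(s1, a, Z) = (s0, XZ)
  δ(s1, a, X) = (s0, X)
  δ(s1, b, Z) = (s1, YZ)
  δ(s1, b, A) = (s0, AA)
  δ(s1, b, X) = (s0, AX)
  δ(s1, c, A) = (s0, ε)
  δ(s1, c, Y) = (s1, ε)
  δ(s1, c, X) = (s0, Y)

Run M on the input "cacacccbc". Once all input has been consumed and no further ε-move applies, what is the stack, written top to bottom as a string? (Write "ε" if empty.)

Z

(s0, cacacccbc, Z)
  ε-move, top Z: go to s1, push YXZ → (s1, cacacccbc, YXZ)
  read c, top Y: go to s1, push ε → (s1, acacccbc, XZ)
  read a, top X: go to s0, push X → (s0, cacccbc, XZ)
  ε-move, top X: go to s1, push YX → (s1, cacccbc, YXZ)
  read c, top Y: go to s1, push ε → (s1, acccbc, XZ)
  read a, top X: go to s0, push X → (s0, cccbc, XZ)
  ε-move, top X: go to s1, push YX → (s1, cccbc, YXZ)
  read c, top Y: go to s1, push ε → (s1, ccbc, XZ)
  read c, top X: go to s0, push Y → (s0, cbc, YZ)
  read c, top Y: go to s1, push ε → (s1, bc, Z)
  read b, top Z: go to s1, push YZ → (s1, c, YZ)
  read c, top Y: go to s1, push ε → (s1, ε, Z)
All input consumed in state s1 with stack Z.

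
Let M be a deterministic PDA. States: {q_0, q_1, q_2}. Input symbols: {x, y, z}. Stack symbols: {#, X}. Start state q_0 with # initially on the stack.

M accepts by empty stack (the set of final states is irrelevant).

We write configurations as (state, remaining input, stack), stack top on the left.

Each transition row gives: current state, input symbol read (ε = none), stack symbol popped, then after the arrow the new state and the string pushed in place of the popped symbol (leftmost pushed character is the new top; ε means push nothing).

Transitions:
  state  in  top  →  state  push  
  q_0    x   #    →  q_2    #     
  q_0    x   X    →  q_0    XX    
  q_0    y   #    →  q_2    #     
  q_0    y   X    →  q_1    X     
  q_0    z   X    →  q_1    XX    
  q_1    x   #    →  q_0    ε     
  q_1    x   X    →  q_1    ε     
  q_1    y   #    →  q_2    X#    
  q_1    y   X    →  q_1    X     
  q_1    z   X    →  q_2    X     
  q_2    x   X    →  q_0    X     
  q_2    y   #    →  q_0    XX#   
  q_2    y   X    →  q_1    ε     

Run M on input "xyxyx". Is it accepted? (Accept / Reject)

(q_0, xyxyx, #) ⊢ (q_2, yxyx, #) ⊢ (q_0, xyx, XX#) ⊢ (q_0, yx, XXX#) ⊢ (q_1, x, XXX#) ⊢ (q_1, ε, XX#)
All input consumed; stack is XX#, not empty, and no further ε-move applies.

Reject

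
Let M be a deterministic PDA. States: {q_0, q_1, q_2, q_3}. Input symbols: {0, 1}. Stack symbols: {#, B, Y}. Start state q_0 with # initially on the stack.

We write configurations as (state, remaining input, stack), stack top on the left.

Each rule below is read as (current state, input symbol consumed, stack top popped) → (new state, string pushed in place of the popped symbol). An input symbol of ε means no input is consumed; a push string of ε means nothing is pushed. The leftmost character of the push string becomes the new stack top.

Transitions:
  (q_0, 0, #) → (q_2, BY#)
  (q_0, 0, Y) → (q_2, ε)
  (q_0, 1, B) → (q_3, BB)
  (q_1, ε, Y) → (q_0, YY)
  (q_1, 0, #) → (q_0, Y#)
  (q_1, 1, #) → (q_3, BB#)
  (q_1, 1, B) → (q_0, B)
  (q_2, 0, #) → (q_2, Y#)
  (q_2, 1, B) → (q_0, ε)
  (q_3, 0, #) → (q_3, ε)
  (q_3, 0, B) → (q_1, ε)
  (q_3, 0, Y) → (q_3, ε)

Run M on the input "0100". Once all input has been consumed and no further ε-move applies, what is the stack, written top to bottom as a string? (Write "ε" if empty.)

Y#

(q_0, 0100, #) ⊢ (q_2, 100, BY#) ⊢ (q_0, 00, Y#) ⊢ (q_2, 0, #) ⊢ (q_2, ε, Y#)
All input consumed in state q_2 with stack Y#.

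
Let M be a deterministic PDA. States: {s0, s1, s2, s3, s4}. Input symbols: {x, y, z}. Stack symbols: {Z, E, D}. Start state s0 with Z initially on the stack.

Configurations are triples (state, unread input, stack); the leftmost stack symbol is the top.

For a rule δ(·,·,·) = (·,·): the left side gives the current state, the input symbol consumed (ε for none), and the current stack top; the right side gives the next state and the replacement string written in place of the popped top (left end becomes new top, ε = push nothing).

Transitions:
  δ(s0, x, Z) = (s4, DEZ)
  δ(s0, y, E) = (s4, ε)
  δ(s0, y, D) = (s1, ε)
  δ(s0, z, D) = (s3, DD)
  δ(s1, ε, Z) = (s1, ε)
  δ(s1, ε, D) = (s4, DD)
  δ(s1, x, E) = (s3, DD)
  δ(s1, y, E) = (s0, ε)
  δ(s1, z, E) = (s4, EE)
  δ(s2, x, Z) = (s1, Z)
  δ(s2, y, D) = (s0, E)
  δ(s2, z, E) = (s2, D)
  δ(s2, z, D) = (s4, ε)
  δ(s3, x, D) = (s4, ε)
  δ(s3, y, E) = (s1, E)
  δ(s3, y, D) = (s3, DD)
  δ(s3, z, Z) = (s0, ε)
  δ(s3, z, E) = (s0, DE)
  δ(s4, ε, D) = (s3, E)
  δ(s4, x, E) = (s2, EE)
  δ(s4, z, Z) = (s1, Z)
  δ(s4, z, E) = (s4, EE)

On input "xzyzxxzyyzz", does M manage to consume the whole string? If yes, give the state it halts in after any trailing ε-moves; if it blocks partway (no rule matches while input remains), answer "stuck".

(s0, xzyzxxzyyzz, Z) ⊢ (s4, zyzxxzyyzz, DEZ) ⊢ (s3, zyzxxzyyzz, EEZ) ⊢ (s0, yzxxzyyzz, DEEZ) ⊢ (s1, zxxzyyzz, EEZ) ⊢ (s4, xxzyyzz, EEEZ) ⊢ (s2, xzyyzz, EEEEZ)
No transition for (s2, x, top E); M blocks with input xzyyzz remaining.

stuck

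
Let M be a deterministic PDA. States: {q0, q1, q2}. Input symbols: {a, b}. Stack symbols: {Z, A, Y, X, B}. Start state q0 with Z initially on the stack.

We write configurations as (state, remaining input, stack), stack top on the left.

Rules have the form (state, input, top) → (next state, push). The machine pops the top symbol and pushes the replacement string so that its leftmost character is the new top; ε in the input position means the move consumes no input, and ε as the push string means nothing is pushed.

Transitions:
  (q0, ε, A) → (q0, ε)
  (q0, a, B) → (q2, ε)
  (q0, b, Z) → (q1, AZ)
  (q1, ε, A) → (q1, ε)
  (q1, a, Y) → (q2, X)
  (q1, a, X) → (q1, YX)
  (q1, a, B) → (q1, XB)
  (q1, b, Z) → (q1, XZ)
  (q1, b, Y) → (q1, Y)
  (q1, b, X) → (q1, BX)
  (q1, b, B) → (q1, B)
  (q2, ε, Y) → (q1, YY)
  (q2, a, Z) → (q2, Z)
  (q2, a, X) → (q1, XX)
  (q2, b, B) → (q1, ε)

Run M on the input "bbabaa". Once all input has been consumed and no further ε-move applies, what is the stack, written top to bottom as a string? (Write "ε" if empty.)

XXXZ

(q0, bbabaa, Z)
  read b, top Z: go to q1, push AZ → (q1, babaa, AZ)
  ε-move, top A: go to q1, push ε → (q1, babaa, Z)
  read b, top Z: go to q1, push XZ → (q1, abaa, XZ)
  read a, top X: go to q1, push YX → (q1, baa, YXZ)
  read b, top Y: go to q1, push Y → (q1, aa, YXZ)
  read a, top Y: go to q2, push X → (q2, a, XXZ)
  read a, top X: go to q1, push XX → (q1, ε, XXXZ)
All input consumed in state q1 with stack XXXZ.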